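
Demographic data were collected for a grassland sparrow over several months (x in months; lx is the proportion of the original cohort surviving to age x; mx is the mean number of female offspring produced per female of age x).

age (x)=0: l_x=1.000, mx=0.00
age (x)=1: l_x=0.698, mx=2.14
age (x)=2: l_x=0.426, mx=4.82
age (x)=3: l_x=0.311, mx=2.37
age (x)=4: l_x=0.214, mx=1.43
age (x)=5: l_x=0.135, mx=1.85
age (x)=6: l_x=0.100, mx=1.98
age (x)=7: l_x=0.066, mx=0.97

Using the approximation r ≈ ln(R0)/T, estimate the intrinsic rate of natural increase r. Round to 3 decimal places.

R0 = Σ lx·mx = 0 + 1.49372 + 2.05332 + 0.73707 + 0.30602 + 0.24975 + 0.198 + 0.06402 = 5.1019
Σ x·lx·mx = 11.92054; T = 11.92054/5.1019 = 2.33649…
r ≈ ln(R0)/T = ln(5.1019)/2.33649… = 0.69746… → 0.697

0.697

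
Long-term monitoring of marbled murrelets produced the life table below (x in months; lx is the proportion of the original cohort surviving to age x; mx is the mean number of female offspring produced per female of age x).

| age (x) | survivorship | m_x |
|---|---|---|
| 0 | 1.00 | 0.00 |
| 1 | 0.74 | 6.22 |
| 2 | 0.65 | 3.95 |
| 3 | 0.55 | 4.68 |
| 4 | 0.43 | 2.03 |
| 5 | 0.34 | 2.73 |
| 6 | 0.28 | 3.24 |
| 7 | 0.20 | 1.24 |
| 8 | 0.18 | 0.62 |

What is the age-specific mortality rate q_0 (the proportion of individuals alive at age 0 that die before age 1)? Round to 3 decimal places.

q_0 = (l_0 − l_1) / l_0 = (1 − 0.74) / 1
     = 0.26 / 1 = 0.26 → 0.260

0.260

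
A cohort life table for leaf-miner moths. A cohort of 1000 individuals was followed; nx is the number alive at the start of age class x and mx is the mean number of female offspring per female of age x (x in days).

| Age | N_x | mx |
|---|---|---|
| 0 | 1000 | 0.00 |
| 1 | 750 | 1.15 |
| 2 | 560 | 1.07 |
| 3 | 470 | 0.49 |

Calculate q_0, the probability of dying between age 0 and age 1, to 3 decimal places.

0.250

lx = nx/n0 = nx/1000: 1, 0.75, 0.56, 0.47
q_0 = (l_0 − l_1) / l_0 = (1 − 0.75) / 1
     = 0.25 / 1 = 0.25 → 0.250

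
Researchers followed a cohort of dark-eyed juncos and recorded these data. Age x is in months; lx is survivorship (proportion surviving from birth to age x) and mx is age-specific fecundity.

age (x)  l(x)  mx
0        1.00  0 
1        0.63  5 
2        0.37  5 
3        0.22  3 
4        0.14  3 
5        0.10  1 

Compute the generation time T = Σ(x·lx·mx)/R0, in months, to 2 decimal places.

1.78

lx·mx: 0, 3.15, 1.85, 0.66, 0.42, 0.1 → R0 = 6.18
x·lx·mx: 0, 3.15, 3.7, 1.98, 1.68, 0.5 → Σ = 11.01
T = 11.01 / 6.18 = 1.781553… → 1.78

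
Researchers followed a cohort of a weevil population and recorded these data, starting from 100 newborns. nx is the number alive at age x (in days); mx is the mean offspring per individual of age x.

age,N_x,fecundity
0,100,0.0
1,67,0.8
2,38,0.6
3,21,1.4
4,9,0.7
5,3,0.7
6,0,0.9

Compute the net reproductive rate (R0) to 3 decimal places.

lx = nx/n0 = nx/100: 1, 0.67, 0.38, 0.21, 0.09, 0.03, 0
lx·mx by age: 0, 0.536, 0.228, 0.294, 0.063, 0.021, 0
R0 = Σ lx·mx = 1.142 → 1.142

1.142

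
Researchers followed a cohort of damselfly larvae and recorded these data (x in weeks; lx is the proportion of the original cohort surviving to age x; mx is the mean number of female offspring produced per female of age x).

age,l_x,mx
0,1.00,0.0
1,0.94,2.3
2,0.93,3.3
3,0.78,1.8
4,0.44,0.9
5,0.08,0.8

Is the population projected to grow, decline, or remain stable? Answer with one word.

R0 = Σ lx·mx = 0 + 2.162 + 3.069 + 1.404 + 0.396 + 0.064 = 7.095
R0 > 1, so the population is growing.

growing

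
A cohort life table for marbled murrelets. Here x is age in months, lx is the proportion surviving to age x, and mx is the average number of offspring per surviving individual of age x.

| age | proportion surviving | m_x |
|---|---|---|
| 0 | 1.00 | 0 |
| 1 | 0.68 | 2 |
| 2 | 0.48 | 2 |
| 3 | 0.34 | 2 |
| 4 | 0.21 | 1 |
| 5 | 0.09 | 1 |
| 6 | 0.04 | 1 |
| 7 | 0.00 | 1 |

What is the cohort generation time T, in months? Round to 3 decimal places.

lx·mx: 0, 1.36, 0.96, 0.68, 0.21, 0.09, 0.04, 0 → R0 = 3.34
x·lx·mx: 0, 1.36, 1.92, 2.04, 0.84, 0.45, 0.24, 0 → Σ = 6.85
T = 6.85 / 3.34 = 2.050898… → 2.051

2.051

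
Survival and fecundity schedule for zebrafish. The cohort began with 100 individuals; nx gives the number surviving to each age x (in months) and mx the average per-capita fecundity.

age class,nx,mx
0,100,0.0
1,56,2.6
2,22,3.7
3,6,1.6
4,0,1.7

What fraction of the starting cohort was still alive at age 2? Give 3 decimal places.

l_2 = n_2/n_0 = 22/100 = 0.22 → 0.220

0.220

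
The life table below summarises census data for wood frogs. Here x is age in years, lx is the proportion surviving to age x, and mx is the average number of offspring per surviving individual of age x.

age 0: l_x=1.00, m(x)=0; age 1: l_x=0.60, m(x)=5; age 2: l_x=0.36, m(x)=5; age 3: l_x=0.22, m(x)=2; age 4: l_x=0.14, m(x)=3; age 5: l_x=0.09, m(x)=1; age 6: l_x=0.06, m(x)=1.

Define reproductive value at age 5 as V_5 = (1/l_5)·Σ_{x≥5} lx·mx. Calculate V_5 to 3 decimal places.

1.667

lx·mx for x ≥ 5: 0.09, 0.06 → sum = 0.15
V_5 = 0.15 / l_5 = 0.15 / 0.09 = 1.666667… → 1.667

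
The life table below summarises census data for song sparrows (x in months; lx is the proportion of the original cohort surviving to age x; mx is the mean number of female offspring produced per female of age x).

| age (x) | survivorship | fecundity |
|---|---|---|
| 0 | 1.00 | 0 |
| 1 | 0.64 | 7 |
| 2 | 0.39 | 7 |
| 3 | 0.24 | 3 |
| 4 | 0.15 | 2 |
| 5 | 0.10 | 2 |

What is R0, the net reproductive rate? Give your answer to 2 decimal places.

lx·mx by age: 0, 4.48, 2.73, 0.72, 0.3, 0.2
R0 = Σ lx·mx = 8.43 → 8.43

8.43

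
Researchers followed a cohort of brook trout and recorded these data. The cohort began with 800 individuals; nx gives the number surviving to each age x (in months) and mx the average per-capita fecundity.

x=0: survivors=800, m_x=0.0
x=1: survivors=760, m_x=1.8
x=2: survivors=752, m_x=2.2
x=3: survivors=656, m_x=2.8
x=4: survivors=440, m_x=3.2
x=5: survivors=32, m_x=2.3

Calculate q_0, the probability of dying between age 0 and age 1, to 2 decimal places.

lx = nx/n0 = nx/800: 1, 0.95, 0.94, 0.82, 0.55, 0.04
q_0 = (l_0 − l_1) / l_0 = (1 − 0.95) / 1
     = 0.05 / 1 = 0.05 → 0.05

0.05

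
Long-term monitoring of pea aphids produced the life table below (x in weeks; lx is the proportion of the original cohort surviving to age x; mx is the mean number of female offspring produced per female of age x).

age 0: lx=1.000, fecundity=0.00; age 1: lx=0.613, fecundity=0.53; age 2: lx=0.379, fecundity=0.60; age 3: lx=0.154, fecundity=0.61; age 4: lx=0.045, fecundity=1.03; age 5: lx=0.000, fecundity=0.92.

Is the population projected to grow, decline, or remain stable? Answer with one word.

R0 = Σ lx·mx = 0 + 0.32489 + 0.2274 + 0.09394 + 0.04635 + 0 = 0.69258
R0 < 1, so the population is declining.

declining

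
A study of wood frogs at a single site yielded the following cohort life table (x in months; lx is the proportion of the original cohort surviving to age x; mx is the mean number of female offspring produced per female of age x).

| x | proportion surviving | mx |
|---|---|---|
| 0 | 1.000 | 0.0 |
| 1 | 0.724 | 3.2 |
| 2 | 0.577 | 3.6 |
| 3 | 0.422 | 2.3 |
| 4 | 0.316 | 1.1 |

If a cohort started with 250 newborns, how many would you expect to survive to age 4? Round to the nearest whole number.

79

Expected survivors = N0 · l_4 = 250 × 0.316 = 79 → 79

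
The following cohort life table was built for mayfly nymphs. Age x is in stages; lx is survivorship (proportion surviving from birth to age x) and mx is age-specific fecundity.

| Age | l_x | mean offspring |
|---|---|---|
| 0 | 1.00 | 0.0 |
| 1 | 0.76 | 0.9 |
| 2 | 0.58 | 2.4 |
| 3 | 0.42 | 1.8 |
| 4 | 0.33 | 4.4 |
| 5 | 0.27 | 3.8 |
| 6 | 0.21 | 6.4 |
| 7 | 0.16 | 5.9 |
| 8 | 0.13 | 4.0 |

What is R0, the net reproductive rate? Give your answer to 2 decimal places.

lx·mx by age: 0, 0.684, 1.392, 0.756, 1.452, 1.026, 1.344, 0.944, 0.52
R0 = Σ lx·mx = 8.118 → 8.12

8.12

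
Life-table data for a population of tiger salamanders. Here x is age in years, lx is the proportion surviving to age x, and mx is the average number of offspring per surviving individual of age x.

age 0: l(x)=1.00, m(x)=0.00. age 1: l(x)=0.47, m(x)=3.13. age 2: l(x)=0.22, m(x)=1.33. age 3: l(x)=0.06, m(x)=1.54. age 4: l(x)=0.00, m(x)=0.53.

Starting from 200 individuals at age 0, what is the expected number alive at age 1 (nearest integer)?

94

Expected survivors = N0 · l_1 = 200 × 0.47 = 94 → 94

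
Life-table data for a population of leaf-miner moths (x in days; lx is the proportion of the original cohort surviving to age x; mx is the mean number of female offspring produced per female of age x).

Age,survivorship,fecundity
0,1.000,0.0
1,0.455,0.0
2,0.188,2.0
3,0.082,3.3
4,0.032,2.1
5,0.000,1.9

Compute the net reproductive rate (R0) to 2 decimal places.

lx·mx by age: 0, 0, 0.376, 0.2706, 0.0672, 0
R0 = Σ lx·mx = 0.7138 → 0.71

0.71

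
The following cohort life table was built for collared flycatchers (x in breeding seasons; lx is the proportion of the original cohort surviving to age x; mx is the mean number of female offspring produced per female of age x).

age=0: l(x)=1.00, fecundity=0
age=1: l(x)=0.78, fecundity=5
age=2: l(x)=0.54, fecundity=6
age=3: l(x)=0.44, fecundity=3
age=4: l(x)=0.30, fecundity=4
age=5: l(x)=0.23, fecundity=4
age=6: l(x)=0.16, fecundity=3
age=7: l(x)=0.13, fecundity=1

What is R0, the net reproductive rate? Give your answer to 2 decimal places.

11.19

lx·mx by age: 0, 3.9, 3.24, 1.32, 1.2, 0.92, 0.48, 0.13
R0 = Σ lx·mx = 11.19 → 11.19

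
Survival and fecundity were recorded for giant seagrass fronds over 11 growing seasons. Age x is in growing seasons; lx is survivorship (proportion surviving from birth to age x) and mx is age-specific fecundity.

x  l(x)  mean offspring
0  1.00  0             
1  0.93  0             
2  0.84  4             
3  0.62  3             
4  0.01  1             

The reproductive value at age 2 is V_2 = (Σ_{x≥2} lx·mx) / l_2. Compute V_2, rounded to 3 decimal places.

lx·mx for x ≥ 2: 3.36, 1.86, 0.01 → sum = 5.23
V_2 = 5.23 / l_2 = 5.23 / 0.84 = 6.22619… → 6.226

6.226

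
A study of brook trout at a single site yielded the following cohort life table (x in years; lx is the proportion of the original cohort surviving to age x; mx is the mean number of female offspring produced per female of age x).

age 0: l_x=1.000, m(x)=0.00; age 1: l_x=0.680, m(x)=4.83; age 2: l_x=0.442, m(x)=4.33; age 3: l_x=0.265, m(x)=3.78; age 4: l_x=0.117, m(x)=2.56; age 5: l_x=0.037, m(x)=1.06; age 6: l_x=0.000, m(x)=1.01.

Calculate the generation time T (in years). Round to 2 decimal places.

1.76

lx·mx: 0, 3.2844, 1.91386, 1.0017, 0.29952, 0.03922, 0 → R0 = 6.5387
x·lx·mx: 0, 3.2844, 3.82772, 3.0051, 1.19808, 0.1961, 0 → Σ = 11.5114
T = 11.5114 / 6.5387 = 1.760503… → 1.76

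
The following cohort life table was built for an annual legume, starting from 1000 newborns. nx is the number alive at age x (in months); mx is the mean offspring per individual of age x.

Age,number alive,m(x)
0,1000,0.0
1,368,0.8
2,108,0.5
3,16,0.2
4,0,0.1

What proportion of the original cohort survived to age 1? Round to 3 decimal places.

l_1 = n_1/n_0 = 368/1000 = 0.368 → 0.368

0.368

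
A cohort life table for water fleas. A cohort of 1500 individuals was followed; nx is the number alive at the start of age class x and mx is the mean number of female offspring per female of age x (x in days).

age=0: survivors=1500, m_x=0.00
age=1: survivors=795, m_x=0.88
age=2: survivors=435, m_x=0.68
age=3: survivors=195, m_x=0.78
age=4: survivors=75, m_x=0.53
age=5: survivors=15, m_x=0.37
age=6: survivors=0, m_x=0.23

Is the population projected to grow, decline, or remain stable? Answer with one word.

declining

lx = nx/n0 = nx/1500: 1, 0.53, 0.29, 0.13, 0.05, 0.01, 0
R0 = Σ lx·mx = 0 + 0.4664 + 0.1972 + 0.1014 + 0.0265 + 0.0037 + 0 = 0.7952
R0 < 1, so the population is declining.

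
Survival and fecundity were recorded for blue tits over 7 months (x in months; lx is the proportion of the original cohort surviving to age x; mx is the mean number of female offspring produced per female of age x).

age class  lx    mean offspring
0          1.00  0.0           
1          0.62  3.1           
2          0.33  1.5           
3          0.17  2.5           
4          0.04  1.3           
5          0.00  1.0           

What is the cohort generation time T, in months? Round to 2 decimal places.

lx·mx: 0, 1.922, 0.495, 0.425, 0.052, 0 → R0 = 2.894
x·lx·mx: 0, 1.922, 0.99, 1.275, 0.208, 0 → Σ = 4.395
T = 4.395 / 2.894 = 1.518659… → 1.52

1.52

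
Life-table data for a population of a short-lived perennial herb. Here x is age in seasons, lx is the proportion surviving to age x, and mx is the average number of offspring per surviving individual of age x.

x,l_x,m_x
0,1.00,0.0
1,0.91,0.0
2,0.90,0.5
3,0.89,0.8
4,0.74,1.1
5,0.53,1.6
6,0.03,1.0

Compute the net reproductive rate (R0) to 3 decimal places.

2.854

lx·mx by age: 0, 0, 0.45, 0.712, 0.814, 0.848, 0.03
R0 = Σ lx·mx = 2.854 → 2.854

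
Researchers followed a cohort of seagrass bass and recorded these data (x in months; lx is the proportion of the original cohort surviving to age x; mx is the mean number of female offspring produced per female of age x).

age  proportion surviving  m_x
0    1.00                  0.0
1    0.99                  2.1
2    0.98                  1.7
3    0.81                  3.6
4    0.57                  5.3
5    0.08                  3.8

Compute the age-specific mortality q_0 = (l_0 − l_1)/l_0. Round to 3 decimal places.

0.010

q_0 = (l_0 − l_1) / l_0 = (1 − 0.99) / 1
     = 0.01 / 1 = 0.01 → 0.010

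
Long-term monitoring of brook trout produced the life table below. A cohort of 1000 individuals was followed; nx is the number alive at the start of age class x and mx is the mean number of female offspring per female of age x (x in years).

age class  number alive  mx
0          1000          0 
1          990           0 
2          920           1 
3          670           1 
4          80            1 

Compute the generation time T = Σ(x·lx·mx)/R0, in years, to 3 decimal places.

2.497

lx = nx/n0 = nx/1000: 1, 0.99, 0.92, 0.67, 0.08
lx·mx: 0, 0, 0.92, 0.67, 0.08 → R0 = 1.67
x·lx·mx: 0, 0, 1.84, 2.01, 0.32 → Σ = 4.17
T = 4.17 / 1.67 = 2.497006… → 2.497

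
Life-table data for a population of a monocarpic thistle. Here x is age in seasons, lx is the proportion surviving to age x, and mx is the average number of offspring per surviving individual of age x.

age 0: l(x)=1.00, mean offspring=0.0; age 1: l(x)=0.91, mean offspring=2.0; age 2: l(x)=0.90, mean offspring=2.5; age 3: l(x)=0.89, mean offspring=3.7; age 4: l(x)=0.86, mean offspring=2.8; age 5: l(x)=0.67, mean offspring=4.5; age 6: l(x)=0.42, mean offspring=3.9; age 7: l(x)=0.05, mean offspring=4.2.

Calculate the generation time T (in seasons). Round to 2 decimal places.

3.57

lx·mx: 0, 1.82, 2.25, 3.293, 2.408, 3.015, 1.638, 0.21 → R0 = 14.634
x·lx·mx: 0, 1.82, 4.5, 9.879, 9.632, 15.075, 9.828, 1.47 → Σ = 52.204
T = 52.204 / 14.634 = 3.567309… → 3.57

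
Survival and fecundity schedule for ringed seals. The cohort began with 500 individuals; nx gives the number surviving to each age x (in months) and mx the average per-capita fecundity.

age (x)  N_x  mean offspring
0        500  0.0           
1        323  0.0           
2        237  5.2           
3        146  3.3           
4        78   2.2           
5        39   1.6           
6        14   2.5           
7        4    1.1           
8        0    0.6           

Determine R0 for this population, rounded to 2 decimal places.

3.98

lx = nx/n0 = nx/500: 1, 0.646, 0.474, 0.292, 0.156, 0.078, 0.028, 0.008, 0
lx·mx by age: 0, 0, 2.4648, 0.9636, 0.3432, 0.1248, 0.07, 0.0088, 0
R0 = Σ lx·mx = 3.9752 → 3.98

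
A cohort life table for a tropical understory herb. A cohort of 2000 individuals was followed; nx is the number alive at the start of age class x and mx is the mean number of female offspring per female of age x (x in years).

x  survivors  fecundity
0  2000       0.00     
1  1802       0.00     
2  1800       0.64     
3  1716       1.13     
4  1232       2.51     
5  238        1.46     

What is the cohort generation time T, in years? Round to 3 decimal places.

lx = nx/n0 = nx/2000: 1, 0.901, 0.9, 0.858, 0.616, 0.119
lx·mx: 0, 0, 0.576, 0.96954, 1.54616, 0.17374 → R0 = 3.26544
x·lx·mx: 0, 0, 1.152, 2.90862, 6.18464, 0.8687 → Σ = 11.11396
T = 11.11396 / 3.26544 = 3.403511… → 3.404

3.404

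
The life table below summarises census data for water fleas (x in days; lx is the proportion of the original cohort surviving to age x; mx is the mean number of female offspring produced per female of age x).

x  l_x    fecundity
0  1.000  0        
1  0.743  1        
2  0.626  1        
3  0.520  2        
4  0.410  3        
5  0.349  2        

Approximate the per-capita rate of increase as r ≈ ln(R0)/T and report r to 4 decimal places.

R0 = Σ lx·mx = 0 + 0.743 + 0.626 + 1.04 + 1.23 + 0.698 = 4.337
Σ x·lx·mx = 13.525; T = 13.525/4.337 = 3.11852…
r ≈ ln(R0)/T = ln(4.337)/3.11852… = 0.470475… → 0.4705

0.4705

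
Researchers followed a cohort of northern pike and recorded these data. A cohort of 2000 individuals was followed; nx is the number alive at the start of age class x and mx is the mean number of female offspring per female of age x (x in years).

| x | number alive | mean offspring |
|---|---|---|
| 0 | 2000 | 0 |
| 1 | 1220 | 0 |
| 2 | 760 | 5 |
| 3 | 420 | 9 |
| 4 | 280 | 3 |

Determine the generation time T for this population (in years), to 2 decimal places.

lx = nx/n0 = nx/2000: 1, 0.61, 0.38, 0.21, 0.14
lx·mx: 0, 0, 1.9, 1.89, 0.42 → R0 = 4.21
x·lx·mx: 0, 0, 3.8, 5.67, 1.68 → Σ = 11.15
T = 11.15 / 4.21 = 2.648456… → 2.65

2.65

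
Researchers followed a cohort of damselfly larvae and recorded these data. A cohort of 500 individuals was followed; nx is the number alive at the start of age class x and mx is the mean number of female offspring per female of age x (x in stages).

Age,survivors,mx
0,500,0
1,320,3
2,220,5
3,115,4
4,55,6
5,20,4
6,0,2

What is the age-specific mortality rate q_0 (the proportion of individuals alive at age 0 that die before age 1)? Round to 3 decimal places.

lx = nx/n0 = nx/500: 1, 0.64, 0.44, 0.23, 0.11, 0.04, 0
q_0 = (l_0 − l_1) / l_0 = (1 − 0.64) / 1
     = 0.36 / 1 = 0.36 → 0.360

0.360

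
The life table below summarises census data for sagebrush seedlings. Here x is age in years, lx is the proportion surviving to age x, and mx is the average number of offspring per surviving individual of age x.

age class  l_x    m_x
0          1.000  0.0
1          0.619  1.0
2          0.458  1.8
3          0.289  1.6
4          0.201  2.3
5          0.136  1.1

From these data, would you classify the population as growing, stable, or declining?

R0 = Σ lx·mx = 0 + 0.619 + 0.8244 + 0.4624 + 0.4623 + 0.1496 = 2.5177
R0 > 1, so the population is growing.

growing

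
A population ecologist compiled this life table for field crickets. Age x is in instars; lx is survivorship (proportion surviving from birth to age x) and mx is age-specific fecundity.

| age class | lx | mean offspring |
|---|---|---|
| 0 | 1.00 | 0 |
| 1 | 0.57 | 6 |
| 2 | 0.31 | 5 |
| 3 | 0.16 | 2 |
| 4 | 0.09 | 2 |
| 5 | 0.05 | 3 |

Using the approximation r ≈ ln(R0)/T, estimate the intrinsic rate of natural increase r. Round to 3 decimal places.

R0 = Σ lx·mx = 0 + 3.42 + 1.55 + 0.32 + 0.18 + 0.15 = 5.62
Σ x·lx·mx = 8.95; T = 8.95/5.62 = 1.59253…
r ≈ ln(R0)/T = ln(5.62)/1.59253… = 1.08402… → 1.084

1.084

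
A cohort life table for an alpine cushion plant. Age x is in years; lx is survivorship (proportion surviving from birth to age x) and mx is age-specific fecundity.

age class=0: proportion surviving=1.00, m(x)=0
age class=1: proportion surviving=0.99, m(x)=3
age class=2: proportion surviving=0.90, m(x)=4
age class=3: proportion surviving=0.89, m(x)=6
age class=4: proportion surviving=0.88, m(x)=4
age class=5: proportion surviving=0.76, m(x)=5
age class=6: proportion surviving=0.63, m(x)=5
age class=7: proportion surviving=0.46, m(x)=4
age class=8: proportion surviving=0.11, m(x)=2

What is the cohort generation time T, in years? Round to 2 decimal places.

3.80

lx·mx: 0, 2.97, 3.6, 5.34, 3.52, 3.8, 3.15, 1.84, 0.22 → R0 = 24.44
x·lx·mx: 0, 2.97, 7.2, 16.02, 14.08, 19, 18.9, 12.88, 1.76 → Σ = 92.81
T = 92.81 / 24.44 = 3.797463… → 3.80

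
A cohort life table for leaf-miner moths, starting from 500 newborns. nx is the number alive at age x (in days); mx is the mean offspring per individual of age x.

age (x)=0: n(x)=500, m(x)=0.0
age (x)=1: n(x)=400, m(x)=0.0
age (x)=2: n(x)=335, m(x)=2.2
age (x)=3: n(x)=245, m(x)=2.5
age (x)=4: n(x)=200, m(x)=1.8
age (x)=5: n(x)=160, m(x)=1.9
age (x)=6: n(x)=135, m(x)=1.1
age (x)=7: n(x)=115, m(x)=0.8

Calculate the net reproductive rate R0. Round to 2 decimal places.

lx = nx/n0 = nx/500: 1, 0.8, 0.67, 0.49, 0.4, 0.32, 0.27, 0.23
lx·mx by age: 0, 0, 1.474, 1.225, 0.72, 0.608, 0.297, 0.184
R0 = Σ lx·mx = 4.508 → 4.51

4.51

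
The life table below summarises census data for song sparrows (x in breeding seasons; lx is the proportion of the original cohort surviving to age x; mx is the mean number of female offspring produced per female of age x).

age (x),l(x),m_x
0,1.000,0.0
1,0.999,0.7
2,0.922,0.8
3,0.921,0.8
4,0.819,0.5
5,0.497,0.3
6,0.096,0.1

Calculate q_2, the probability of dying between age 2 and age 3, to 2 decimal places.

q_2 = (l_2 − l_3) / l_2 = (0.922 − 0.921) / 0.922
     = 0.001 / 0.922 = 0.001085… → 0.00

0.00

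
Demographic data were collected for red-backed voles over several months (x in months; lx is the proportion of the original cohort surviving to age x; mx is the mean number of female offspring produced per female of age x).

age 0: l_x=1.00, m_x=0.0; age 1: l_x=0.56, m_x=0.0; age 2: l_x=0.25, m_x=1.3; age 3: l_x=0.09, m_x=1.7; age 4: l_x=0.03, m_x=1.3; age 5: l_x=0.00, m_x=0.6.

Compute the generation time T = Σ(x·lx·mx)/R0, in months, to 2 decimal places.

lx·mx: 0, 0, 0.325, 0.153, 0.039, 0 → R0 = 0.517
x·lx·mx: 0, 0, 0.65, 0.459, 0.156, 0 → Σ = 1.265
T = 1.265 / 0.517 = 2.446809… → 2.45

2.45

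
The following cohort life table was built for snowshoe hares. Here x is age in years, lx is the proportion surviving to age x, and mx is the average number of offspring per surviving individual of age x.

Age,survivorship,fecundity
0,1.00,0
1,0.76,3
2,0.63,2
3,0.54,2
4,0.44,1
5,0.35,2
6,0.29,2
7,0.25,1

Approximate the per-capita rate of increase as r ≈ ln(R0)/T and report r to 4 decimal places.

R0 = Σ lx·mx = 0 + 2.28 + 1.26 + 1.08 + 0.44 + 0.7 + 0.58 + 0.25 = 6.59
Σ x·lx·mx = 18.53; T = 18.53/6.59 = 2.81184…
r ≈ ln(R0)/T = ln(6.59)/2.81184… = 0.670577… → 0.6706

0.6706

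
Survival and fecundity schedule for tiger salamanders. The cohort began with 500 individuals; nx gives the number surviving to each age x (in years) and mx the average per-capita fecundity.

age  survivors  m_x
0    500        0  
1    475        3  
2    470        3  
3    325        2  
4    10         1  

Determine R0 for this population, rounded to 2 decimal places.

6.99

lx = nx/n0 = nx/500: 1, 0.95, 0.94, 0.65, 0.02
lx·mx by age: 0, 2.85, 2.82, 1.3, 0.02
R0 = Σ lx·mx = 6.99 → 6.99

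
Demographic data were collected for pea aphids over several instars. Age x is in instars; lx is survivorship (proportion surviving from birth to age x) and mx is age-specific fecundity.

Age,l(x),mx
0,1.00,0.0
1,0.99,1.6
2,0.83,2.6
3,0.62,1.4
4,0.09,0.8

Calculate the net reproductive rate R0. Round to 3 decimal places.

lx·mx by age: 0, 1.584, 2.158, 0.868, 0.072
R0 = Σ lx·mx = 4.682 → 4.682

4.682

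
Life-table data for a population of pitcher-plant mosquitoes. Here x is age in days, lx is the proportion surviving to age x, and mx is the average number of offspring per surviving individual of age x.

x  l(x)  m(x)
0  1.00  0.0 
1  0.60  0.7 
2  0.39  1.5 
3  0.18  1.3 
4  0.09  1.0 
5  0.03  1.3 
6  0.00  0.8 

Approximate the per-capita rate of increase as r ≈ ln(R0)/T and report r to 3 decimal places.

R0 = Σ lx·mx = 0 + 0.42 + 0.585 + 0.234 + 0.09 + 0.039 + 0 = 1.368
Σ x·lx·mx = 2.847; T = 2.847/1.368 = 2.08114…
r ≈ ln(R0)/T = ln(1.368)/2.08114… = 0.15057… → 0.151

0.151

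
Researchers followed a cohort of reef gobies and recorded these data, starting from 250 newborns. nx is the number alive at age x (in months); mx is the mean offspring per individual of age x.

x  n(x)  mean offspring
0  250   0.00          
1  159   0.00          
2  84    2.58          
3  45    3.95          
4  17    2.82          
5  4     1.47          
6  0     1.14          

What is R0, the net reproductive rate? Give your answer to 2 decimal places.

1.79

lx = nx/n0 = nx/250: 1, 0.636, 0.336, 0.18, 0.068, 0.016, 0
lx·mx by age: 0, 0, 0.86688, 0.711, 0.19176, 0.02352, 0
R0 = Σ lx·mx = 1.79316 → 1.79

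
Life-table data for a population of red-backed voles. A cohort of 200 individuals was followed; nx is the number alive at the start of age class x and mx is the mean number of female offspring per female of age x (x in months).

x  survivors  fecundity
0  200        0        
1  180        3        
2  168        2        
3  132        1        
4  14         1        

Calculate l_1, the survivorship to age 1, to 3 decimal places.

0.900

l_1 = n_1/n_0 = 180/200 = 0.9 → 0.900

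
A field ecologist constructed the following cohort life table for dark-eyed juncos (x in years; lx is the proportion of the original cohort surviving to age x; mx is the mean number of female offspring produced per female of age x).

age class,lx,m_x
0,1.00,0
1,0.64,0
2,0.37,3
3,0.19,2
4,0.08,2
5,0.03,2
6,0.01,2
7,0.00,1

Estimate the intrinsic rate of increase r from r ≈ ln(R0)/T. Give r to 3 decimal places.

R0 = Σ lx·mx = 0 + 0 + 1.11 + 0.38 + 0.16 + 0.06 + 0.02 + 0 = 1.73
Σ x·lx·mx = 4.42; T = 4.42/1.73 = 2.55491…
r ≈ ln(R0)/T = ln(1.73)/2.55491… = 0.21454… → 0.215

0.215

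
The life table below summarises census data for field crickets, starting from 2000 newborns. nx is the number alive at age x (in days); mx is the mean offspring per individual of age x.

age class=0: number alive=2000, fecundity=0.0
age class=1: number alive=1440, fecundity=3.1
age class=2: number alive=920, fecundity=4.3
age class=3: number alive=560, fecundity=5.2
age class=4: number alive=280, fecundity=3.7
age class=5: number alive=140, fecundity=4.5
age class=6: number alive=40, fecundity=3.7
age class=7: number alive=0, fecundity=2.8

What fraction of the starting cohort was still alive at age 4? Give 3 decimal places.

l_4 = n_4/n_0 = 280/2000 = 0.14 → 0.140

0.140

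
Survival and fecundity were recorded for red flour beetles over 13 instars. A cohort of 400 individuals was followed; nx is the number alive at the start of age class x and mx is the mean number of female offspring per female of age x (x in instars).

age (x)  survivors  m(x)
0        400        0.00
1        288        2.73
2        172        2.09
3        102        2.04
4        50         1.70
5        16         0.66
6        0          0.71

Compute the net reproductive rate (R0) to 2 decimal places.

3.62

lx = nx/n0 = nx/400: 1, 0.72, 0.43, 0.255, 0.125, 0.04, 0
lx·mx by age: 0, 1.9656, 0.8987, 0.5202, 0.2125, 0.0264, 0
R0 = Σ lx·mx = 3.6234 → 3.62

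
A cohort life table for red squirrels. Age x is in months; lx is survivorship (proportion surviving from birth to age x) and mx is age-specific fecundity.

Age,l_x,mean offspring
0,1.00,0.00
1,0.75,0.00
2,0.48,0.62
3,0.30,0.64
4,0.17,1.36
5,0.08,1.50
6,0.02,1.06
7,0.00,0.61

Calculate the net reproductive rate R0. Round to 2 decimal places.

lx·mx by age: 0, 0, 0.2976, 0.192, 0.2312, 0.12, 0.0212, 0
R0 = Σ lx·mx = 0.862 → 0.86

0.86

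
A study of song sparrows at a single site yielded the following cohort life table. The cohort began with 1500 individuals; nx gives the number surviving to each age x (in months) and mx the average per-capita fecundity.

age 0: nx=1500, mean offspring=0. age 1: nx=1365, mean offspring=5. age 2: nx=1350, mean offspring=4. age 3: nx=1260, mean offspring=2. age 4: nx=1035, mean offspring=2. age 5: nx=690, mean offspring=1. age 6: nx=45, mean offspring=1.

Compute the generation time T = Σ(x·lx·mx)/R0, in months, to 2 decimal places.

lx = nx/n0 = nx/1500: 1, 0.91, 0.9, 0.84, 0.69, 0.46, 0.03
lx·mx: 0, 4.55, 3.6, 1.68, 1.38, 0.46, 0.03 → R0 = 11.7
x·lx·mx: 0, 4.55, 7.2, 5.04, 5.52, 2.3, 0.18 → Σ = 24.79
T = 24.79 / 11.7 = 2.118803… → 2.12

2.12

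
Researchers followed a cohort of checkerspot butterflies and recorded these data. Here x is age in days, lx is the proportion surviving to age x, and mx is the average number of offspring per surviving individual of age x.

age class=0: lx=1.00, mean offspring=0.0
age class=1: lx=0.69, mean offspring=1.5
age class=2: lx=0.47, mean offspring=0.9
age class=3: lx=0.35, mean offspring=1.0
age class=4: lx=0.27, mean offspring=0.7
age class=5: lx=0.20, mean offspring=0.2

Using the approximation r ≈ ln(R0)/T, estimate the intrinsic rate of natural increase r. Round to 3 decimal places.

0.373

R0 = Σ lx·mx = 0 + 1.035 + 0.423 + 0.35 + 0.189 + 0.04 = 2.037
Σ x·lx·mx = 3.887; T = 3.887/2.037 = 1.9082…
r ≈ ln(R0)/T = ln(2.037)/1.9082… = 0.37285… → 0.373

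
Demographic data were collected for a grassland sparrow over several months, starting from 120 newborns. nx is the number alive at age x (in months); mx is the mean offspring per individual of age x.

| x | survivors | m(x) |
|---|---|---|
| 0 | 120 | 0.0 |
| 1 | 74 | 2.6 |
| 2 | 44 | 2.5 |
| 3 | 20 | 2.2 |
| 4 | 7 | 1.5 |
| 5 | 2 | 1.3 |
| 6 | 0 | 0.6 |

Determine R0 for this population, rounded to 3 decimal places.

lx = nx/n0 = nx/120: 1, 0.61667…, 0.36667…, 0.16667…, 0.05833…, 0.01667…, 0
lx·mx by age: 0, 1.603333…, 0.916667…, 0.366667…, 0.0875…, 0.021667…, 0
R0 = Σ lx·mx = 2.995833… → 2.996

2.996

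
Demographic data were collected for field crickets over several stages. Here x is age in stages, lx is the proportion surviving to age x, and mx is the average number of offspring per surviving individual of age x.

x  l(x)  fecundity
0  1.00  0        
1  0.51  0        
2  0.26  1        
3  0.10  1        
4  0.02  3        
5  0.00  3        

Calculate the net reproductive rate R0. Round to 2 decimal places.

lx·mx by age: 0, 0, 0.26, 0.1, 0.06, 0
R0 = Σ lx·mx = 0.42 → 0.42

0.42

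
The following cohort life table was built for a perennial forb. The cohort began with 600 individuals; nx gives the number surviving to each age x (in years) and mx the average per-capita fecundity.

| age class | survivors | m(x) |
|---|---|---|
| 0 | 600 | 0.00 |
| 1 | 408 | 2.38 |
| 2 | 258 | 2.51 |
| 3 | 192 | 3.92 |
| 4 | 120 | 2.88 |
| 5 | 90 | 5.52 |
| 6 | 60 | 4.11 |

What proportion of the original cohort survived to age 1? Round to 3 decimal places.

0.680

l_1 = n_1/n_0 = 408/600 = 0.68 → 0.680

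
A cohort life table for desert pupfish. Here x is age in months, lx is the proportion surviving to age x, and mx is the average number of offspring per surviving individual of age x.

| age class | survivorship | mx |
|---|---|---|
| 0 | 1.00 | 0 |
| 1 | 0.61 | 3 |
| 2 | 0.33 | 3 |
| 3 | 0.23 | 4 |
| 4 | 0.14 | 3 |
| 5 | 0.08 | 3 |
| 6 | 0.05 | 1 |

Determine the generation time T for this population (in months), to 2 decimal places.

2.19

lx·mx: 0, 1.83, 0.99, 0.92, 0.42, 0.24, 0.05 → R0 = 4.45
x·lx·mx: 0, 1.83, 1.98, 2.76, 1.68, 1.2, 0.3 → Σ = 9.75
T = 9.75 / 4.45 = 2.191011… → 2.19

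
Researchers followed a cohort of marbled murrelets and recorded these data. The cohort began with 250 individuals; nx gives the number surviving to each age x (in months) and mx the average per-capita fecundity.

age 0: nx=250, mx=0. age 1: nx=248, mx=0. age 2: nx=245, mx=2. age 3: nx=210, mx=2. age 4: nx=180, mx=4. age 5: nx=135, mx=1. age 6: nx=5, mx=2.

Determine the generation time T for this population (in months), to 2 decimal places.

lx = nx/n0 = nx/250: 1, 0.992, 0.98, 0.84, 0.72, 0.54, 0.02
lx·mx: 0, 0, 1.96, 1.68, 2.88, 0.54, 0.04 → R0 = 7.1
x·lx·mx: 0, 0, 3.92, 5.04, 11.52, 2.7, 0.24 → Σ = 23.42
T = 23.42 / 7.1 = 3.298592… → 3.30

3.30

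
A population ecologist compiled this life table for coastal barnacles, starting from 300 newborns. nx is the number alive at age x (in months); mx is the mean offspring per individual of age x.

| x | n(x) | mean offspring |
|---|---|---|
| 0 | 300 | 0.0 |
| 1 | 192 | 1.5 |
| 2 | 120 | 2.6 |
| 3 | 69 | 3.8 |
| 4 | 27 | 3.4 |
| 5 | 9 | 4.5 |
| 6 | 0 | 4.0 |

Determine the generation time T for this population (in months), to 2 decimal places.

2.28

lx = nx/n0 = nx/300: 1, 0.64, 0.4, 0.23, 0.09, 0.03, 0
lx·mx: 0, 0.96, 1.04, 0.874, 0.306, 0.135, 0 → R0 = 3.315
x·lx·mx: 0, 0.96, 2.08, 2.622, 1.224, 0.675, 0 → Σ = 7.561
T = 7.561 / 3.315 = 2.280845… → 2.28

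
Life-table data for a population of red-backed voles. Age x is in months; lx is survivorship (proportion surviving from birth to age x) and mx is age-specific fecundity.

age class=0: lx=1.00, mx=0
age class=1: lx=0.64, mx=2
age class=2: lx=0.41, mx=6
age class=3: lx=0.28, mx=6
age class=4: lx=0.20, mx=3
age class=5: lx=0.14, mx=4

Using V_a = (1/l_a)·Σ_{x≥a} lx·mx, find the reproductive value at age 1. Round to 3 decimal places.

10.281

lx·mx for x ≥ 1: 1.28, 2.46, 1.68, 0.6, 0.56 → sum = 6.58
V_1 = 6.58 / l_1 = 6.58 / 0.64 = 10.28125 → 10.281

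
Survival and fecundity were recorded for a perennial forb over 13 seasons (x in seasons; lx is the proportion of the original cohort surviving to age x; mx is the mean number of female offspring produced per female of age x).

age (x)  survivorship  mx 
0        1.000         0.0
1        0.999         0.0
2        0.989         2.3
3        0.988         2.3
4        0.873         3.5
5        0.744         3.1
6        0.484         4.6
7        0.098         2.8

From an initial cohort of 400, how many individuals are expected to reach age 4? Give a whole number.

349

Expected survivors = N0 · l_4 = 400 × 0.873 = 349.2 → 349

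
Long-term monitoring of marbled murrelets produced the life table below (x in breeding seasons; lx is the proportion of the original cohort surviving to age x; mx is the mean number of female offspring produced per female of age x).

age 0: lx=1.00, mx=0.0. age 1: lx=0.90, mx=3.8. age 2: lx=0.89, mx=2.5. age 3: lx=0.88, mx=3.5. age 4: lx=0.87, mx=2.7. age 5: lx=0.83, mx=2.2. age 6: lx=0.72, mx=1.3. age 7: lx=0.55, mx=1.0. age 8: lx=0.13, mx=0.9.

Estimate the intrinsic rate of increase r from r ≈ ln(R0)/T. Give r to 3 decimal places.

R0 = Σ lx·mx = 0 + 3.42 + 2.225 + 3.08 + 2.349 + 1.826 + 0.936 + 0.55 + 0.117 = 14.503
Σ x·lx·mx = 46.038; T = 46.038/14.503 = 3.17438…
r ≈ ln(R0)/T = ln(14.503)/3.17438… = 0.84248… → 0.842

0.842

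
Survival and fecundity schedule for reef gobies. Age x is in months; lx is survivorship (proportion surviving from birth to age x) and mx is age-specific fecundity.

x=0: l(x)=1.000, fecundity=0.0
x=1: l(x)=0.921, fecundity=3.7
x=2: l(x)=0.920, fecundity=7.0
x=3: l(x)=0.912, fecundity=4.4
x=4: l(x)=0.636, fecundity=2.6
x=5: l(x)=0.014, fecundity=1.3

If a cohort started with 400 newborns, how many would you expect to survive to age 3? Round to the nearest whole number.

Expected survivors = N0 · l_3 = 400 × 0.912 = 364.8 → 365

365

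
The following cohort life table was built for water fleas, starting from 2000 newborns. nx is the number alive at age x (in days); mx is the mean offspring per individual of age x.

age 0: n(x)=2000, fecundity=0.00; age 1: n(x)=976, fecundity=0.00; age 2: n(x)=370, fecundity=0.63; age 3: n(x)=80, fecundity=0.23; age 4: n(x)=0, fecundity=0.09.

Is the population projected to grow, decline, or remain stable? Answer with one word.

lx = nx/n0 = nx/2000: 1, 0.488, 0.185, 0.04, 0
R0 = Σ lx·mx = 0 + 0 + 0.11655 + 0.0092 + 0 = 0.12575
R0 < 1, so the population is declining.

declining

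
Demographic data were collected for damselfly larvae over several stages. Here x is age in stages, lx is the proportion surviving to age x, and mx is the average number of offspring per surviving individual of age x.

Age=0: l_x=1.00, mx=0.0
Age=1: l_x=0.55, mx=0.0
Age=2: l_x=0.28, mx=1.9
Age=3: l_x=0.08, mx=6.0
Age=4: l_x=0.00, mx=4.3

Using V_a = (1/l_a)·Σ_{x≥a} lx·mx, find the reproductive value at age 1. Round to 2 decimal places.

lx·mx for x ≥ 1: 0, 0.532, 0.48, 0 → sum = 1.012
V_1 = 1.012 / l_1 = 1.012 / 0.55 = 1.84 → 1.84

1.84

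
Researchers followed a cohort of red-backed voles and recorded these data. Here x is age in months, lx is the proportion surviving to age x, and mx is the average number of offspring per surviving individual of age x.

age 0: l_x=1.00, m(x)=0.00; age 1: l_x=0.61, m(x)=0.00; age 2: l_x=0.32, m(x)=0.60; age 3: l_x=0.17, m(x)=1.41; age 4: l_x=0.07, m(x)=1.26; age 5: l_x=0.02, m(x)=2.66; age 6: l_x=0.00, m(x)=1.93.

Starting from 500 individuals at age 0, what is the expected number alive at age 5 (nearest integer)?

10

Expected survivors = N0 · l_5 = 500 × 0.02 = 10 → 10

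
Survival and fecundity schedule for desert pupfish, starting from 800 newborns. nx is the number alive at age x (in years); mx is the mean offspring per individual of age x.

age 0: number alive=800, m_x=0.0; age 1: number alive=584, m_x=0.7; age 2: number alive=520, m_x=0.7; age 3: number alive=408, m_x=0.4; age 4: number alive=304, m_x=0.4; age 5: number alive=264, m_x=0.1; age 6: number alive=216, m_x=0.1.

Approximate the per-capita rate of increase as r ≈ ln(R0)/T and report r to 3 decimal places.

0.151

lx = nx/n0 = nx/800: 1, 0.73, 0.65, 0.51, 0.38, 0.33, 0.27
R0 = Σ lx·mx = 0 + 0.511 + 0.455 + 0.204 + 0.152 + 0.033 + 0.027 = 1.382
Σ x·lx·mx = 2.968; T = 2.968/1.382 = 2.14761…
r ≈ ln(R0)/T = ln(1.382)/2.14761… = 0.15065… → 0.151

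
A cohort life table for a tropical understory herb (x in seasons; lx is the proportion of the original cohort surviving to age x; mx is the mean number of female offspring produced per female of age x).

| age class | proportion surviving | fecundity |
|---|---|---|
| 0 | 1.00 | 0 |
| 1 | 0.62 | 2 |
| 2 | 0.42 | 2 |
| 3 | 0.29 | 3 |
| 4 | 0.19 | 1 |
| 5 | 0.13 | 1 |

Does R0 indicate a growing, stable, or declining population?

growing

R0 = Σ lx·mx = 0 + 1.24 + 0.84 + 0.87 + 0.19 + 0.13 = 3.27
R0 > 1, so the population is growing.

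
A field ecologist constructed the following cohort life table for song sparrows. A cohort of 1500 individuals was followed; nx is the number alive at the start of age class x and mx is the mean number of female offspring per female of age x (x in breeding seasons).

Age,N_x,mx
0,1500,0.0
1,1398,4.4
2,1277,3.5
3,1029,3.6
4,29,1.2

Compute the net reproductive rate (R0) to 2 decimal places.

9.57

lx = nx/n0 = nx/1500: 1, 0.932, 0.85133…, 0.686, 0.01933…
lx·mx by age: 0, 4.1008, 2.979667…, 2.4696, 0.0232…
R0 = Σ lx·mx = 9.573267… → 9.57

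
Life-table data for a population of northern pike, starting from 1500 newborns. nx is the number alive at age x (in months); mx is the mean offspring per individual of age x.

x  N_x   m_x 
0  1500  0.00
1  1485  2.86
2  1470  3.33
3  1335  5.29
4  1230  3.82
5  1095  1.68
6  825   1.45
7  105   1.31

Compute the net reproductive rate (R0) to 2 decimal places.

lx = nx/n0 = nx/1500: 1, 0.99, 0.98, 0.89, 0.82, 0.73, 0.55, 0.07
lx·mx by age: 0, 2.8314, 3.2634, 4.7081, 3.1324, 1.2264, 0.7975, 0.0917
R0 = Σ lx·mx = 16.0509 → 16.05

16.05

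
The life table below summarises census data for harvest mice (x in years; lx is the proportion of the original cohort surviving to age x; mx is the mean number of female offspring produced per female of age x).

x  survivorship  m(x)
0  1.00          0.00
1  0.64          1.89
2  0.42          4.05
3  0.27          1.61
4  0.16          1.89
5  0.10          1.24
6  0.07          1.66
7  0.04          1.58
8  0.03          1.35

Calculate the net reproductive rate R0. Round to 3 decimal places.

3.992

lx·mx by age: 0, 1.2096, 1.701, 0.4347, 0.3024, 0.124, 0.1162, 0.0632, 0.0405
R0 = Σ lx·mx = 3.9916 → 3.992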